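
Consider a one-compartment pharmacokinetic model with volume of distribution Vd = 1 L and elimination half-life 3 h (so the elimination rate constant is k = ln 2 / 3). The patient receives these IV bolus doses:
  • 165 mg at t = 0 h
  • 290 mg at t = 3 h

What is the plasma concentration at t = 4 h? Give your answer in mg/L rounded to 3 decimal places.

k = ln 2 / 3 = 0.23105 per h
Dose 1 (165 mg at t=0 h): 165·exp(−0.23105·4) = 65.480 mg/L
Dose 2 (290 mg at t=3 h): 290·exp(−0.23105·1) = 230.173 mg/L
C(4) = 65.480 + 230.173 = 295.653 mg/L

295.653 mg/L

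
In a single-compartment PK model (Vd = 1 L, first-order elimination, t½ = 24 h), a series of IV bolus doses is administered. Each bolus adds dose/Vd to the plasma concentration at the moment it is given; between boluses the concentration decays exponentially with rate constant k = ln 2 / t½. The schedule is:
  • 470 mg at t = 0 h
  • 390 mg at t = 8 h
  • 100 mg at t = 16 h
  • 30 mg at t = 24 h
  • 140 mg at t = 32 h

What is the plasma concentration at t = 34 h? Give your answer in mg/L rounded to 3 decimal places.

574.184 mg/L

k = ln 2 / 24 = 0.02888 per h
Dose 1 (470 mg at t=0 h): 470·exp(−0.02888·34) = 176.051 mg/L
Dose 2 (390 mg at t=8 h): 390·exp(−0.02888·26) = 184.055 mg/L
Dose 3 (100 mg at t=16 h): 100·exp(−0.02888·18) = 59.460 mg/L
Dose 4 (30 mg at t=24 h): 30·exp(−0.02888·10) = 22.475 mg/L
Dose 5 (140 mg at t=32 h): 140·exp(−0.02888·2) = 132.142 mg/L
C(34) = 176.051 + 184.055 + 59.460 + 22.475 + 132.142 = 574.184 mg/L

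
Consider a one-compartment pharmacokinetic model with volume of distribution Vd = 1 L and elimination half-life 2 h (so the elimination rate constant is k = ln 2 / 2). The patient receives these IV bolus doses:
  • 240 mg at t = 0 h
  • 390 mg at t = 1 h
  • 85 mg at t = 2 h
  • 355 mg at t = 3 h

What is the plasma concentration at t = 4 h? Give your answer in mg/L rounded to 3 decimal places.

491.409 mg/L

k = ln 2 / 2 = 0.34657 per h
Dose 1 (240 mg at t=0 h): 240·exp(−0.34657·4) = 60.000 mg/L
Dose 2 (390 mg at t=1 h): 390·exp(−0.34657·3) = 137.886 mg/L
Dose 3 (85 mg at t=2 h): 85·exp(−0.34657·2) = 42.500 mg/L
Dose 4 (355 mg at t=3 h): 355·exp(−0.34657·1) = 251.023 mg/L
C(4) = 60.000 + 137.886 + 42.500 + 251.023 = 491.409 mg/L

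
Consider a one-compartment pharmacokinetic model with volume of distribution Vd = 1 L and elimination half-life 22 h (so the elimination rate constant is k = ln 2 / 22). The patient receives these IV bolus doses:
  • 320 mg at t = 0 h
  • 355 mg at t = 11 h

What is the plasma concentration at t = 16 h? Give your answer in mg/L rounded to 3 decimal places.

496.552 mg/L

k = ln 2 / 22 = 0.03151 per h
Dose 1 (320 mg at t=0 h): 320·exp(−0.03151·16) = 193.294 mg/L
Dose 2 (355 mg at t=11 h): 355·exp(−0.03151·5) = 303.258 mg/L
C(16) = 193.294 + 303.258 = 496.552 mg/L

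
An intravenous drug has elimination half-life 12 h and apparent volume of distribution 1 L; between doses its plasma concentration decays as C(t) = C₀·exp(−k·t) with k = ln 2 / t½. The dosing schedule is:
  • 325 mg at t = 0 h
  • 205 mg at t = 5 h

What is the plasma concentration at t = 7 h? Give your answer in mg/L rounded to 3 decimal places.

399.546 mg/L

k = ln 2 / 12 = 0.05776 per h
Dose 1 (325 mg at t=0 h): 325·exp(−0.05776·7) = 216.911 mg/L
Dose 2 (205 mg at t=5 h): 205·exp(−0.05776·2) = 182.634 mg/L
C(7) = 216.911 + 182.634 = 399.546 mg/L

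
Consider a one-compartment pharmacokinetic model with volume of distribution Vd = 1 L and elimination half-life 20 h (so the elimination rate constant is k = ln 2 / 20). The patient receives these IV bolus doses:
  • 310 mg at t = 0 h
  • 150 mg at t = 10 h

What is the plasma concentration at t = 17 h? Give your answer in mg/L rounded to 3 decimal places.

k = ln 2 / 20 = 0.03466 per h
Dose 1 (310 mg at t=0 h): 310·exp(−0.03466·17) = 171.983 mg/L
Dose 2 (150 mg at t=10 h): 150·exp(−0.03466·7) = 117.688 mg/L
C(17) = 171.983 + 117.688 = 289.671 mg/L

289.671 mg/L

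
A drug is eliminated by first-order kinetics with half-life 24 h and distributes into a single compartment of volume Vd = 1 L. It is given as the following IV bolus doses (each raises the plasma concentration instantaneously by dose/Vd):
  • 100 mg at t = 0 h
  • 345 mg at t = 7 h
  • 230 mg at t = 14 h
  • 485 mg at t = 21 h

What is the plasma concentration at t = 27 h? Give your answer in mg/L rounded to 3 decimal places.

805.314 mg/L

k = ln 2 / 24 = 0.02888 per h
Dose 1 (100 mg at t=0 h): 100·exp(−0.02888·27) = 45.850 mg/L
Dose 2 (345 mg at t=7 h): 345·exp(−0.02888·20) = 193.625 mg/L
Dose 3 (230 mg at t=14 h): 230·exp(−0.02888·13) = 158.005 mg/L
Dose 4 (485 mg at t=21 h): 485·exp(−0.02888·6) = 407.835 mg/L
C(27) = 45.850 + 193.625 + 158.005 + 407.835 = 805.314 mg/L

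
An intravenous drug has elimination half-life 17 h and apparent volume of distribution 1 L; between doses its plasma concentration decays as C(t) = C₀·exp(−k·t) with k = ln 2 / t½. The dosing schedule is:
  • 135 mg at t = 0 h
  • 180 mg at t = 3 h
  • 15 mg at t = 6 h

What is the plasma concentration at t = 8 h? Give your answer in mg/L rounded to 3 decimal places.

k = ln 2 / 17 = 0.04077 per h
Dose 1 (135 mg at t=0 h): 135·exp(−0.04077·8) = 97.425 mg/L
Dose 2 (180 mg at t=3 h): 180·exp(−0.04077·5) = 146.803 mg/L
Dose 3 (15 mg at t=6 h): 15·exp(−0.04077·2) = 13.825 mg/L
C(8) = 97.425 + 146.803 + 13.825 = 258.054 mg/L

258.054 mg/L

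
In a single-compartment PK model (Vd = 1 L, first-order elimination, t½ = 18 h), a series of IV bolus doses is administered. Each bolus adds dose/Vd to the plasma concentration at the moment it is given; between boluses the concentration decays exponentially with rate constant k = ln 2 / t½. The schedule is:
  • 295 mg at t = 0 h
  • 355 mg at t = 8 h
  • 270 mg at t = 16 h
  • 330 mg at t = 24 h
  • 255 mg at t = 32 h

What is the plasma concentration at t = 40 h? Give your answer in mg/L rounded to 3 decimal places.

k = ln 2 / 18 = 0.03851 per h
Dose 1 (295 mg at t=0 h): 295·exp(−0.03851·40) = 63.222 mg/L
Dose 2 (355 mg at t=8 h): 355·exp(−0.03851·32) = 103.529 mg/L
Dose 3 (270 mg at t=16 h): 270·exp(−0.03851·24) = 107.150 mg/L
Dose 4 (330 mg at t=24 h): 330·exp(−0.03851·16) = 178.210 mg/L
Dose 5 (255 mg at t=32 h): 255·exp(−0.03851·8) = 187.391 mg/L
C(40) = 63.222 + 103.529 + 107.150 + 178.210 + 187.391 = 639.502 mg/L

639.502 mg/L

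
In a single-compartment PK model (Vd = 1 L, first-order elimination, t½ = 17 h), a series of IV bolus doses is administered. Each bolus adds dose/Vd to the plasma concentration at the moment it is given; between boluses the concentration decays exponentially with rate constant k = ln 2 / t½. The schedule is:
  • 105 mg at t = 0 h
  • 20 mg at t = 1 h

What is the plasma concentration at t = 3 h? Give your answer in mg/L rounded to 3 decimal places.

k = ln 2 / 17 = 0.04077 per h
Dose 1 (105 mg at t=0 h): 105·exp(−0.04077·3) = 92.911 mg/L
Dose 2 (20 mg at t=1 h): 20·exp(−0.04077·2) = 18.434 mg/L
C(3) = 92.911 + 18.434 = 111.345 mg/L

111.345 mg/L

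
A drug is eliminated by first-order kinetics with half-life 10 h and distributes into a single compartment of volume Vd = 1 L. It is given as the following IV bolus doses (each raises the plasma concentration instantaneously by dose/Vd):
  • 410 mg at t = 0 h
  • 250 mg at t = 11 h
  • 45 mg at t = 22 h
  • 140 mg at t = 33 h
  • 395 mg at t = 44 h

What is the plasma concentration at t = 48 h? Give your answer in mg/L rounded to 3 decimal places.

k = ln 2 / 10 = 0.06931 per h
Dose 1 (410 mg at t=0 h): 410·exp(−0.06931·48) = 14.718 mg/L
Dose 2 (250 mg at t=11 h): 250·exp(−0.06931·37) = 19.237 mg/L
Dose 3 (45 mg at t=22 h): 45·exp(−0.06931·26) = 7.422 mg/L
Dose 4 (140 mg at t=33 h): 140·exp(−0.06931·15) = 49.497 mg/L
Dose 5 (395 mg at t=44 h): 395·exp(−0.06931·4) = 299.354 mg/L
C(48) = 14.718 + 19.237 + 7.422 + 49.497 + 299.354 = 390.228 mg/L

390.228 mg/L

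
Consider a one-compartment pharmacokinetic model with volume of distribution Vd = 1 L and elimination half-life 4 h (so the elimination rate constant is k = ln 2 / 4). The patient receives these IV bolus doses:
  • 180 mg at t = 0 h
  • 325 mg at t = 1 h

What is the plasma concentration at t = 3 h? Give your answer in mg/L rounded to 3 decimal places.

336.838 mg/L

k = ln 2 / 4 = 0.17329 per h
Dose 1 (180 mg at t=0 h): 180·exp(−0.17329·3) = 107.029 mg/L
Dose 2 (325 mg at t=1 h): 325·exp(−0.17329·2) = 229.810 mg/L
C(3) = 107.029 + 229.810 = 336.838 mg/L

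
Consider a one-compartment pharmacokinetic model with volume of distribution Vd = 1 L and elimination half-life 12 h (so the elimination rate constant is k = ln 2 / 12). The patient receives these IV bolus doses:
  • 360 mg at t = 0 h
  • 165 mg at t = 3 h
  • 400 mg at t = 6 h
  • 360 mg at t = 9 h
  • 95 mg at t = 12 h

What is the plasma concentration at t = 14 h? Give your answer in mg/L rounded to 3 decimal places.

k = ln 2 / 12 = 0.05776 per h
Dose 1 (360 mg at t=0 h): 360·exp(−0.05776·14) = 160.362 mg/L
Dose 2 (165 mg at t=3 h): 165·exp(−0.05776·11) = 87.406 mg/L
Dose 3 (400 mg at t=6 h): 400·exp(−0.05776·8) = 251.984 mg/L
Dose 4 (360 mg at t=9 h): 360·exp(−0.05776·5) = 269.695 mg/L
Dose 5 (95 mg at t=12 h): 95·exp(−0.05776·2) = 84.635 mg/L
C(14) = 160.362 + 87.406 + 251.984 + 269.695 + 84.635 = 854.082 mg/L

854.082 mg/L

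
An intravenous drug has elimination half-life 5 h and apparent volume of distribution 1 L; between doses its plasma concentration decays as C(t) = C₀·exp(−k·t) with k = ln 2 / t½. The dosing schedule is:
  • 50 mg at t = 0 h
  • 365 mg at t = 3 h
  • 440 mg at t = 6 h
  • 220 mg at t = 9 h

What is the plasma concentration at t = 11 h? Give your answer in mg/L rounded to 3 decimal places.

k = ln 2 / 5 = 0.13863 per h
Dose 1 (50 mg at t=0 h): 50·exp(−0.13863·11) = 10.882 mg/L
Dose 2 (365 mg at t=3 h): 365·exp(−0.13863·8) = 120.405 mg/L
Dose 3 (440 mg at t=6 h): 440·exp(−0.13863·5) = 220.000 mg/L
Dose 4 (220 mg at t=9 h): 220·exp(−0.13863·2) = 166.729 mg/L
C(11) = 10.882 + 120.405 + 220.000 + 166.729 = 518.016 mg/L

518.016 mg/L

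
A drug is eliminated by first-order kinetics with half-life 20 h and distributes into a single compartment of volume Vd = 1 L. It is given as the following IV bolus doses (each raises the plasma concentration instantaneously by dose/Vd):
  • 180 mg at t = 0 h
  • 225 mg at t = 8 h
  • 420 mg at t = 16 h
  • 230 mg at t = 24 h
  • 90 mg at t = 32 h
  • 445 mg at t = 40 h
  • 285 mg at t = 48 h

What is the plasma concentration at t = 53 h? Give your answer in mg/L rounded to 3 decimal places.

k = ln 2 / 20 = 0.03466 per h
Dose 1 (180 mg at t=0 h): 180·exp(−0.03466·53) = 28.678 mg/L
Dose 2 (225 mg at t=8 h): 225·exp(−0.03466·45) = 47.300 mg/L
Dose 3 (420 mg at t=16 h): 420·exp(−0.03466·37) = 116.505 mg/L
Dose 4 (230 mg at t=24 h): 230·exp(−0.03466·29) = 84.185 mg/L
Dose 5 (90 mg at t=32 h): 90·exp(−0.03466·21) = 43.467 mg/L
Dose 6 (445 mg at t=40 h): 445·exp(−0.03466·13) = 283.590 mg/L
Dose 7 (285 mg at t=48 h): 285·exp(−0.03466·5) = 239.655 mg/L
C(53) = 28.678 + 47.300 + 116.505 + 84.185 + 43.467 + 283.590 + 239.655 = 843.380 mg/L

843.380 mg/L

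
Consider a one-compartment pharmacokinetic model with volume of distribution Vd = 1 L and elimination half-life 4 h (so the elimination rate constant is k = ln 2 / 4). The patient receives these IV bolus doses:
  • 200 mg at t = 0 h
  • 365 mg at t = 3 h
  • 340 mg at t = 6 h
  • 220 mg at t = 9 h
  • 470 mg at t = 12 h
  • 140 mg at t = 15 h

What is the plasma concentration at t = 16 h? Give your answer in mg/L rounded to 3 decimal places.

529.102 mg/L

k = ln 2 / 4 = 0.17329 per h
Dose 1 (200 mg at t=0 h): 200·exp(−0.17329·16) = 12.500 mg/L
Dose 2 (365 mg at t=3 h): 365·exp(−0.17329·13) = 38.366 mg/L
Dose 3 (340 mg at t=6 h): 340·exp(−0.17329·10) = 60.104 mg/L
Dose 4 (220 mg at t=9 h): 220·exp(−0.17329·7) = 65.406 mg/L
Dose 5 (470 mg at t=12 h): 470·exp(−0.17329·4) = 235.000 mg/L
Dose 6 (140 mg at t=15 h): 140·exp(−0.17329·1) = 117.725 mg/L
C(16) = 12.500 + 38.366 + 60.104 + 65.406 + 235.000 + 117.725 = 529.102 mg/L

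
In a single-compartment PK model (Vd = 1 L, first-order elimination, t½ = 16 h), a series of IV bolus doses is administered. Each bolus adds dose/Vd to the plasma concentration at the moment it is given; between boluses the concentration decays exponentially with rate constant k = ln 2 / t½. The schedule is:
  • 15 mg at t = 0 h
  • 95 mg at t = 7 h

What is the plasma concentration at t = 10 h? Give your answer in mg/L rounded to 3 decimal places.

93.148 mg/L

k = ln 2 / 16 = 0.04332 per h
Dose 1 (15 mg at t=0 h): 15·exp(−0.04332·10) = 9.726 mg/L
Dose 2 (95 mg at t=7 h): 95·exp(−0.04332·3) = 83.422 mg/L
C(10) = 9.726 + 83.422 = 93.148 mg/L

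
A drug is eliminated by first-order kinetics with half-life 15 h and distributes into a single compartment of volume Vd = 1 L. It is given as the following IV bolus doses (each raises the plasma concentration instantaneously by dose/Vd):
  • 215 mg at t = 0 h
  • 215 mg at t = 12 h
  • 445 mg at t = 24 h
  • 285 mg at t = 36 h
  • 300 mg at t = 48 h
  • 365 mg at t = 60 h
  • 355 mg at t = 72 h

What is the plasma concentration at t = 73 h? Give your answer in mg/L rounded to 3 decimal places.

k = ln 2 / 15 = 0.04621 per h
Dose 1 (215 mg at t=0 h): 215·exp(−0.04621·73) = 7.369 mg/L
Dose 2 (215 mg at t=12 h): 215·exp(−0.04621·61) = 12.831 mg/L
Dose 3 (445 mg at t=24 h): 445·exp(−0.04621·49) = 46.238 mg/L
Dose 4 (285 mg at t=36 h): 285·exp(−0.04621·37) = 51.559 mg/L
Dose 5 (300 mg at t=48 h): 300·exp(−0.04621·25) = 94.494 mg/L
Dose 6 (365 mg at t=60 h): 365·exp(−0.04621·13) = 200.171 mg/L
Dose 7 (355 mg at t=72 h): 355·exp(−0.04621·1) = 338.969 mg/L
C(73) = 7.369 + 12.831 + 46.238 + 51.559 + 94.494 + 200.171 + 338.969 = 751.630 mg/L

751.630 mg/L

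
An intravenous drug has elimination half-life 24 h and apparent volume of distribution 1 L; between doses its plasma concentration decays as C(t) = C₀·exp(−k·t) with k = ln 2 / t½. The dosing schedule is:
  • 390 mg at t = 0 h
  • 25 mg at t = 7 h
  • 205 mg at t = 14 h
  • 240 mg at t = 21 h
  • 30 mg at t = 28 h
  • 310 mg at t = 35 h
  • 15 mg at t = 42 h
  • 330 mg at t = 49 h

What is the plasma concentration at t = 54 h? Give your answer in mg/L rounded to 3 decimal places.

k = ln 2 / 24 = 0.02888 per h
Dose 1 (390 mg at t=0 h): 390·exp(−0.02888·54) = 81.987 mg/L
Dose 2 (25 mg at t=7 h): 25·exp(−0.02888·47) = 6.433 mg/L
Dose 3 (205 mg at t=14 h): 205·exp(−0.02888·40) = 64.571 mg/L
Dose 4 (240 mg at t=21 h): 240·exp(−0.02888·33) = 92.533 mg/L
Dose 5 (30 mg at t=28 h): 30·exp(−0.02888·26) = 14.158 mg/L
Dose 6 (310 mg at t=35 h): 310·exp(−0.02888·19) = 179.080 mg/L
Dose 7 (15 mg at t=42 h): 15·exp(−0.02888·12) = 10.607 mg/L
Dose 8 (330 mg at t=49 h): 330·exp(−0.02888·5) = 285.627 mg/L
C(54) = 81.987 + 6.433 + 64.571 + 92.533 + 14.158 + 179.080 + 10.607 + 285.627 = 734.996 mg/L

734.996 mg/L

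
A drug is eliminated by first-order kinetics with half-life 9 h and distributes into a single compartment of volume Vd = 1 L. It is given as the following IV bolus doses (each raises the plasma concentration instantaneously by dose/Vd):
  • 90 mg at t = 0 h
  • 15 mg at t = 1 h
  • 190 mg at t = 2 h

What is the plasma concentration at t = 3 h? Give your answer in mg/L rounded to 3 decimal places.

k = ln 2 / 9 = 0.07702 per h
Dose 1 (90 mg at t=0 h): 90·exp(−0.07702·3) = 71.433 mg/L
Dose 2 (15 mg at t=1 h): 15·exp(−0.07702·2) = 12.859 mg/L
Dose 3 (190 mg at t=2 h): 190·exp(−0.07702·1) = 175.916 mg/L
C(3) = 71.433 + 12.859 + 175.916 = 260.208 mg/L

260.208 mg/L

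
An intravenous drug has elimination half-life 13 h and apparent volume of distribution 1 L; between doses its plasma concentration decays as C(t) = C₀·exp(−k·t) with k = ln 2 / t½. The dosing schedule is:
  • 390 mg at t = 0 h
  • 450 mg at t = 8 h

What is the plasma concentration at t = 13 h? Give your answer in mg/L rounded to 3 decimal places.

k = ln 2 / 13 = 0.05332 per h
Dose 1 (390 mg at t=0 h): 390·exp(−0.05332·13) = 195.000 mg/L
Dose 2 (450 mg at t=8 h): 450·exp(−0.05332·5) = 344.692 mg/L
C(13) = 195.000 + 344.692 = 539.692 mg/L

539.692 mg/L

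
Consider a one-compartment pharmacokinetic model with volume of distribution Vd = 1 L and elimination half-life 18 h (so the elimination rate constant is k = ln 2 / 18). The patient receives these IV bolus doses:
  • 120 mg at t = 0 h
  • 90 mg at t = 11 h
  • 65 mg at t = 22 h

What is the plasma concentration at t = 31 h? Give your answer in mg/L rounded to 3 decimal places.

k = ln 2 / 18 = 0.03851 per h
Dose 1 (120 mg at t=0 h): 120·exp(−0.03851·31) = 36.370 mg/L
Dose 2 (90 mg at t=11 h): 90·exp(−0.03851·20) = 41.664 mg/L
Dose 3 (65 mg at t=22 h): 65·exp(−0.03851·9) = 45.962 mg/L
C(31) = 36.370 + 41.664 + 45.962 = 123.996 mg/L

123.996 mg/L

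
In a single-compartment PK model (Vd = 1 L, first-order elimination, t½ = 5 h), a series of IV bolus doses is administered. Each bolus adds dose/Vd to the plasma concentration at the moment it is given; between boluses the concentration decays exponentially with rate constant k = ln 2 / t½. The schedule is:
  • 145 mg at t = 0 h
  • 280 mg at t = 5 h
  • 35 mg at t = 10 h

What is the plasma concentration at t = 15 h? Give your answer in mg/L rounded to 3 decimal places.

105.625 mg/L

k = ln 2 / 5 = 0.13863 per h
Dose 1 (145 mg at t=0 h): 145·exp(−0.13863·15) = 18.125 mg/L
Dose 2 (280 mg at t=5 h): 280·exp(−0.13863·10) = 70.000 mg/L
Dose 3 (35 mg at t=10 h): 35·exp(−0.13863·5) = 17.500 mg/L
C(15) = 18.125 + 70.000 + 17.500 = 105.625 mg/L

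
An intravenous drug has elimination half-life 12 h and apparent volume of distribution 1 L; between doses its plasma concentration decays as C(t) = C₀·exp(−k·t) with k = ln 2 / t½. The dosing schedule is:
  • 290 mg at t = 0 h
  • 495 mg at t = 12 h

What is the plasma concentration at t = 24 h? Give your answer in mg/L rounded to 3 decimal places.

k = ln 2 / 12 = 0.05776 per h
Dose 1 (290 mg at t=0 h): 290·exp(−0.05776·24) = 72.500 mg/L
Dose 2 (495 mg at t=12 h): 495·exp(−0.05776·12) = 247.500 mg/L
C(24) = 72.500 + 247.500 = 320.000 mg/L

320.000 mg/L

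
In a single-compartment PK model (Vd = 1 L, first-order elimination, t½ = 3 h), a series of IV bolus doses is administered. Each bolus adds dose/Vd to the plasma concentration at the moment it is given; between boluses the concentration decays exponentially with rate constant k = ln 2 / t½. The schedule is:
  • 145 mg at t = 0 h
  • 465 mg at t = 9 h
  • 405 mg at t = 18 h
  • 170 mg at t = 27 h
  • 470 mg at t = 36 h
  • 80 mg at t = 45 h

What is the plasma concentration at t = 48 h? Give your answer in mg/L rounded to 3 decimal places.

k = ln 2 / 3 = 0.23105 per h
Dose 1 (145 mg at t=0 h): 145·exp(−0.23105·48) = 0.002 mg/L
Dose 2 (465 mg at t=9 h): 465·exp(−0.23105·39) = 0.057 mg/L
Dose 3 (405 mg at t=18 h): 405·exp(−0.23105·30) = 0.396 mg/L
Dose 4 (170 mg at t=27 h): 170·exp(−0.23105·21) = 1.328 mg/L
Dose 5 (470 mg at t=36 h): 470·exp(−0.23105·12) = 29.375 mg/L
Dose 6 (80 mg at t=45 h): 80·exp(−0.23105·3) = 40.000 mg/L
C(48) = 0.002 + 0.057 + 0.396 + 1.328 + 29.375 + 40.000 = 71.158 mg/L

71.158 mg/L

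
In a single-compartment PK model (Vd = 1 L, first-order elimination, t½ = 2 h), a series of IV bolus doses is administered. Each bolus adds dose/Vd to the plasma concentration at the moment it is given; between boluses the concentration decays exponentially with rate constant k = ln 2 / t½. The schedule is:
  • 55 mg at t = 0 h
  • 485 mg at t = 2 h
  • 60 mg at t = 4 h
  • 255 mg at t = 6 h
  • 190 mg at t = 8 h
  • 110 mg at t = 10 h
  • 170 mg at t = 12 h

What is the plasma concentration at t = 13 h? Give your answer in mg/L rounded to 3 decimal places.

229.202 mg/L

k = ln 2 / 2 = 0.34657 per h
Dose 1 (55 mg at t=0 h): 55·exp(−0.34657·13) = 0.608 mg/L
Dose 2 (485 mg at t=2 h): 485·exp(−0.34657·11) = 10.717 mg/L
Dose 3 (60 mg at t=4 h): 60·exp(−0.34657·9) = 2.652 mg/L
Dose 4 (255 mg at t=6 h): 255·exp(−0.34657·7) = 22.539 mg/L
Dose 5 (190 mg at t=8 h): 190·exp(−0.34657·5) = 33.588 mg/L
Dose 6 (110 mg at t=10 h): 110·exp(−0.34657·3) = 38.891 mg/L
Dose 7 (170 mg at t=12 h): 170·exp(−0.34657·1) = 120.208 mg/L
C(13) = 0.608 + 10.717 + 2.652 + 22.539 + 33.588 + 38.891 + 120.208 = 229.202 mg/L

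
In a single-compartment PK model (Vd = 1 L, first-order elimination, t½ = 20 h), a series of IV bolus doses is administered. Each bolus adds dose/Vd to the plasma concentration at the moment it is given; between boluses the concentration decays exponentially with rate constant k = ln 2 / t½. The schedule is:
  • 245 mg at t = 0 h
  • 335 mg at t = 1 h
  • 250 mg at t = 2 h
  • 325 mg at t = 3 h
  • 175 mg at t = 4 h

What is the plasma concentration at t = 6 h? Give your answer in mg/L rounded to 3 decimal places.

k = ln 2 / 20 = 0.03466 per h
Dose 1 (245 mg at t=0 h): 245·exp(−0.03466·6) = 199.002 mg/L
Dose 2 (335 mg at t=1 h): 335·exp(−0.03466·5) = 281.700 mg/L
Dose 3 (250 mg at t=2 h): 250·exp(−0.03466·4) = 217.638 mg/L
Dose 4 (325 mg at t=3 h): 325·exp(−0.03466·3) = 292.906 mg/L
Dose 5 (175 mg at t=4 h): 175·exp(−0.03466·2) = 163.281 mg/L
C(6) = 199.002 + 281.700 + 217.638 + 292.906 + 163.281 = 1154.527 mg/L

1154.527 mg/L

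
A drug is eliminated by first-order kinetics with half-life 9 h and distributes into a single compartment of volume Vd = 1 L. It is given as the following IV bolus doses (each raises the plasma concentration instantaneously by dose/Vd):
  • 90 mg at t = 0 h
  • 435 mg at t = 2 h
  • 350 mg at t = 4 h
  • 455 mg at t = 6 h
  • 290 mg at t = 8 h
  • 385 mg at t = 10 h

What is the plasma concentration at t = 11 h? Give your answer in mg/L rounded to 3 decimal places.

k = ln 2 / 9 = 0.07702 per h
Dose 1 (90 mg at t=0 h): 90·exp(−0.07702·11) = 38.576 mg/L
Dose 2 (435 mg at t=2 h): 435·exp(−0.07702·9) = 217.500 mg/L
Dose 3 (350 mg at t=4 h): 350·exp(−0.07702·7) = 204.143 mg/L
Dose 4 (455 mg at t=6 h): 455·exp(−0.07702·5) = 309.580 mg/L
Dose 5 (290 mg at t=8 h): 290·exp(−0.07702·3) = 230.173 mg/L
Dose 6 (385 mg at t=10 h): 385·exp(−0.07702·1) = 356.462 mg/L
C(11) = 38.576 + 217.500 + 204.143 + 309.580 + 230.173 + 356.462 = 1356.433 mg/L

1356.433 mg/L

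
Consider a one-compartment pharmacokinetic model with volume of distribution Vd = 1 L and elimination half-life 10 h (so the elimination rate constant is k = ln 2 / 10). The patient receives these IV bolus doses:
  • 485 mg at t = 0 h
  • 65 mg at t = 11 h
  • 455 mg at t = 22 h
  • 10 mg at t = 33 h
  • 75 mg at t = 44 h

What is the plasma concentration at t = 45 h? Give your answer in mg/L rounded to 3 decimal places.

k = ln 2 / 10 = 0.06931 per h
Dose 1 (485 mg at t=0 h): 485·exp(−0.06931·45) = 21.434 mg/L
Dose 2 (65 mg at t=11 h): 65·exp(−0.06931·34) = 6.158 mg/L
Dose 3 (455 mg at t=22 h): 455·exp(−0.06931·23) = 92.394 mg/L
Dose 4 (10 mg at t=33 h): 10·exp(−0.06931·12) = 4.353 mg/L
Dose 5 (75 mg at t=44 h): 75·exp(−0.06931·1) = 69.977 mg/L
C(45) = 21.434 + 6.158 + 92.394 + 4.353 + 69.977 = 194.316 mg/L

194.316 mg/L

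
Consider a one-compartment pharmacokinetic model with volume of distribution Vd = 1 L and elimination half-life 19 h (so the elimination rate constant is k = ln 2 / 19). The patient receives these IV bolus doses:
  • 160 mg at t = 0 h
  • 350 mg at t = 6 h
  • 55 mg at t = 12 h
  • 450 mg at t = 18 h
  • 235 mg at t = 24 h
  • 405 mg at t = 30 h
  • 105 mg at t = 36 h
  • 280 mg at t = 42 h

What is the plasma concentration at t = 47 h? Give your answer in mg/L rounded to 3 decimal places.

901.777 mg/L

k = ln 2 / 19 = 0.03648 per h
Dose 1 (160 mg at t=0 h): 160·exp(−0.03648·47) = 28.805 mg/L
Dose 2 (350 mg at t=6 h): 350·exp(−0.03648·41) = 78.429 mg/L
Dose 3 (55 mg at t=12 h): 55·exp(−0.03648·35) = 15.340 mg/L
Dose 4 (450 mg at t=18 h): 450·exp(−0.03648·29) = 156.223 mg/L
Dose 5 (235 mg at t=24 h): 235·exp(−0.03648·23) = 101.546 mg/L
Dose 6 (405 mg at t=30 h): 405·exp(−0.03648·17) = 217.827 mg/L
Dose 7 (105 mg at t=36 h): 105·exp(−0.03648·11) = 70.292 mg/L
Dose 8 (280 mg at t=42 h): 280·exp(−0.03648·5) = 233.313 mg/L
C(47) = 28.805 + 78.429 + 15.340 + 156.223 + 101.546 + 217.827 + 70.292 + 233.313 = 901.777 mg/L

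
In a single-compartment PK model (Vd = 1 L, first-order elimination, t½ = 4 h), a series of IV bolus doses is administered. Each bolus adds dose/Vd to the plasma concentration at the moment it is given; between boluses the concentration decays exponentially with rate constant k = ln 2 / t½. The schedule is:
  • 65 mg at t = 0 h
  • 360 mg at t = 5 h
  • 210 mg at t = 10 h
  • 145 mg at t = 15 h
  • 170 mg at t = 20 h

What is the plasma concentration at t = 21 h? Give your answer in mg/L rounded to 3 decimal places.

k = ln 2 / 4 = 0.17329 per h
Dose 1 (65 mg at t=0 h): 65·exp(−0.17329·21) = 1.708 mg/L
Dose 2 (360 mg at t=5 h): 360·exp(−0.17329·16) = 22.500 mg/L
Dose 3 (210 mg at t=10 h): 210·exp(−0.17329·11) = 31.217 mg/L
Dose 4 (145 mg at t=15 h): 145·exp(−0.17329·6) = 51.265 mg/L
Dose 5 (170 mg at t=20 h): 170·exp(−0.17329·1) = 142.952 mg/L
C(21) = 1.708 + 22.500 + 31.217 + 51.265 + 142.952 = 249.642 mg/L

249.642 mg/L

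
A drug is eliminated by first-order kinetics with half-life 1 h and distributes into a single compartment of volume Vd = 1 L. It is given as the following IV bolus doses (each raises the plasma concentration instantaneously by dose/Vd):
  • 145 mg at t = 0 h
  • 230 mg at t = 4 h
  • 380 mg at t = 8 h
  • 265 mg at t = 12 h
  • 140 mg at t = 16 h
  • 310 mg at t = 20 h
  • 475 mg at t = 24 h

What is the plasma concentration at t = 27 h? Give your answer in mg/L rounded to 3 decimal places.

61.874 mg/L

k = ln 2 / 1 = 0.69315 per h
Dose 1 (145 mg at t=0 h): 145·exp(−0.69315·27) = 0.000 mg/L
Dose 2 (230 mg at t=4 h): 230·exp(−0.69315·23) = 0.000 mg/L
Dose 3 (380 mg at t=8 h): 380·exp(−0.69315·19) = 0.001 mg/L
Dose 4 (265 mg at t=12 h): 265·exp(−0.69315·15) = 0.008 mg/L
Dose 5 (140 mg at t=16 h): 140·exp(−0.69315·11) = 0.068 mg/L
Dose 6 (310 mg at t=20 h): 310·exp(−0.69315·7) = 2.422 mg/L
Dose 7 (475 mg at t=24 h): 475·exp(−0.69315·3) = 59.375 mg/L
C(27) = 0.000 + 0.000 + 0.001 + 0.008 + 0.068 + 2.422 + 59.375 = 61.874 mg/L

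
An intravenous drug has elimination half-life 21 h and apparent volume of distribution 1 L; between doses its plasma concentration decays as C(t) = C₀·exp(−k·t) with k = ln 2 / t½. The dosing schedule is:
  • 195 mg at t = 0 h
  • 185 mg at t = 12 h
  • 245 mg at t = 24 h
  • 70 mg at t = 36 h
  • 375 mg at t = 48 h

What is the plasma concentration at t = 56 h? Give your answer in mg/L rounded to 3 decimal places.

k = ln 2 / 21 = 0.03301 per h
Dose 1 (195 mg at t=0 h): 195·exp(−0.03301·56) = 30.711 mg/L
Dose 2 (185 mg at t=12 h): 185·exp(−0.03301·44) = 43.295 mg/L
Dose 3 (245 mg at t=24 h): 245·exp(−0.03301·32) = 85.203 mg/L
Dose 4 (70 mg at t=36 h): 70·exp(−0.03301·20) = 36.175 mg/L
Dose 5 (375 mg at t=48 h): 375·exp(−0.03301·8) = 287.974 mg/L
C(56) = 30.711 + 43.295 + 85.203 + 36.175 + 287.974 = 483.357 mg/L

483.357 mg/L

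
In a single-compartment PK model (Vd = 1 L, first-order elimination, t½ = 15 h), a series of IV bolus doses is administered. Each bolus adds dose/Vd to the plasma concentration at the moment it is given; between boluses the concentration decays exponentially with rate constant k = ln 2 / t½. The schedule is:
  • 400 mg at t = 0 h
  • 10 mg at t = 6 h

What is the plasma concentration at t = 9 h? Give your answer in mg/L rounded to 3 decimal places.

k = ln 2 / 15 = 0.04621 per h
Dose 1 (400 mg at t=0 h): 400·exp(−0.04621·9) = 263.902 mg/L
Dose 2 (10 mg at t=6 h): 10·exp(−0.04621·3) = 8.706 mg/L
C(9) = 263.902 + 8.706 = 272.607 mg/L

272.607 mg/L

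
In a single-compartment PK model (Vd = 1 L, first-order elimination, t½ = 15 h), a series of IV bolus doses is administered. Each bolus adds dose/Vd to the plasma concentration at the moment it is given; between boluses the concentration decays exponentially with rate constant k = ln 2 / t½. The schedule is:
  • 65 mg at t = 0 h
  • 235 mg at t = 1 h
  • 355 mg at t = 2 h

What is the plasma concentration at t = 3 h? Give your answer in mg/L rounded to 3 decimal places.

k = ln 2 / 15 = 0.04621 per h
Dose 1 (65 mg at t=0 h): 65·exp(−0.04621·3) = 56.586 mg/L
Dose 2 (235 mg at t=1 h): 235·exp(−0.04621·2) = 214.255 mg/L
Dose 3 (355 mg at t=2 h): 355·exp(−0.04621·1) = 338.969 mg/L
C(3) = 56.586 + 214.255 + 338.969 = 609.809 mg/L

609.809 mg/L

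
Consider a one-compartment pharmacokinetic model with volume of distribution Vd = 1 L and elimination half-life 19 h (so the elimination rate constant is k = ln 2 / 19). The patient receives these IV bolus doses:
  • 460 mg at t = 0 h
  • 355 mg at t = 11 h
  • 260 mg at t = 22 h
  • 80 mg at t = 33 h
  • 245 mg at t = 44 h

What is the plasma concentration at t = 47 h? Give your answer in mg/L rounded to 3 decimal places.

550.331 mg/L

k = ln 2 / 19 = 0.03648 per h
Dose 1 (460 mg at t=0 h): 460·exp(−0.03648·47) = 82.814 mg/L
Dose 2 (355 mg at t=11 h): 355·exp(−0.03648·36) = 95.468 mg/L
Dose 3 (260 mg at t=22 h): 260·exp(−0.03648·25) = 104.443 mg/L
Dose 4 (80 mg at t=33 h): 80·exp(−0.03648·14) = 48.004 mg/L
Dose 5 (245 mg at t=44 h): 245·exp(−0.03648·3) = 219.601 mg/L
C(47) = 82.814 + 95.468 + 104.443 + 48.004 + 219.601 = 550.331 mg/L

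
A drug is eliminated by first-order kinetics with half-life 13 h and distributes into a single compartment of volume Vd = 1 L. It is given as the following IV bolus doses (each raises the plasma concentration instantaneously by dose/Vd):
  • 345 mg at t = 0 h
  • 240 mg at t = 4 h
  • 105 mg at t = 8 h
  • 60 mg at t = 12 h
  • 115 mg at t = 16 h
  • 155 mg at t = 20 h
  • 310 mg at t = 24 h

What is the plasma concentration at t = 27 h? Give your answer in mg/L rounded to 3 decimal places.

k = ln 2 / 13 = 0.05332 per h
Dose 1 (345 mg at t=0 h): 345·exp(−0.05332·27) = 81.772 mg/L
Dose 2 (240 mg at t=4 h): 240·exp(−0.05332·23) = 70.408 mg/L
Dose 3 (105 mg at t=8 h): 105·exp(−0.05332·19) = 38.126 mg/L
Dose 4 (60 mg at t=12 h): 60·exp(−0.05332·15) = 26.966 mg/L
Dose 5 (115 mg at t=16 h): 115·exp(−0.05332·11) = 63.971 mg/L
Dose 6 (155 mg at t=20 h): 155·exp(−0.05332·7) = 106.718 mg/L
Dose 7 (310 mg at t=24 h): 310·exp(−0.05332·3) = 264.176 mg/L
C(27) = 81.772 + 70.408 + 38.126 + 26.966 + 63.971 + 106.718 + 264.176 = 652.136 mg/L

652.136 mg/L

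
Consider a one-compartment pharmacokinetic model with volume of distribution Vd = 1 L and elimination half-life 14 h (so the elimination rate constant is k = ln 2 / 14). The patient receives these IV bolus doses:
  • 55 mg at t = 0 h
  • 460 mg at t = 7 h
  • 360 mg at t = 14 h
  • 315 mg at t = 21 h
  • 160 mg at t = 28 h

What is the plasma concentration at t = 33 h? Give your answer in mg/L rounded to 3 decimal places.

577.040 mg/L

k = ln 2 / 14 = 0.04951 per h
Dose 1 (55 mg at t=0 h): 55·exp(−0.04951·33) = 10.735 mg/L
Dose 2 (460 mg at t=7 h): 460·exp(−0.04951·26) = 126.970 mg/L
Dose 3 (360 mg at t=14 h): 360·exp(−0.04951·19) = 140.528 mg/L
Dose 4 (315 mg at t=21 h): 315·exp(−0.04951·12) = 173.894 mg/L
Dose 5 (160 mg at t=28 h): 160·exp(−0.04951·5) = 124.913 mg/L
C(33) = 10.735 + 126.970 + 140.528 + 173.894 + 124.913 = 577.040 mg/L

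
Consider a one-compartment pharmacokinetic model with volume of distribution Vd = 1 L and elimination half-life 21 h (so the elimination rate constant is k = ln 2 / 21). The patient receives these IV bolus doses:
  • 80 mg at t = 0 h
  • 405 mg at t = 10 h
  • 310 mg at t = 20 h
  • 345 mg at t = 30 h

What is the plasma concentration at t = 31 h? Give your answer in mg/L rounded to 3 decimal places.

780.669 mg/L

k = ln 2 / 21 = 0.03301 per h
Dose 1 (80 mg at t=0 h): 80·exp(−0.03301·31) = 28.755 mg/L
Dose 2 (405 mg at t=10 h): 405·exp(−0.03301·21) = 202.500 mg/L
Dose 3 (310 mg at t=20 h): 310·exp(−0.03301·11) = 215.615 mg/L
Dose 4 (345 mg at t=30 h): 345·exp(−0.03301·1) = 333.798 mg/L
C(31) = 28.755 + 202.500 + 215.615 + 333.798 = 780.669 mg/L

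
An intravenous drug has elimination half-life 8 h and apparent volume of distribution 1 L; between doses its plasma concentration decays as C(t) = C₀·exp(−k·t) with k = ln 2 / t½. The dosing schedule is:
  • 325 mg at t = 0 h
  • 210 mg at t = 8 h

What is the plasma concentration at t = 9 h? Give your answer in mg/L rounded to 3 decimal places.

341.584 mg/L

k = ln 2 / 8 = 0.08664 per h
Dose 1 (325 mg at t=0 h): 325·exp(−0.08664·9) = 149.013 mg/L
Dose 2 (210 mg at t=8 h): 210·exp(−0.08664·1) = 192.571 mg/L
C(9) = 149.013 + 192.571 = 341.584 mg/L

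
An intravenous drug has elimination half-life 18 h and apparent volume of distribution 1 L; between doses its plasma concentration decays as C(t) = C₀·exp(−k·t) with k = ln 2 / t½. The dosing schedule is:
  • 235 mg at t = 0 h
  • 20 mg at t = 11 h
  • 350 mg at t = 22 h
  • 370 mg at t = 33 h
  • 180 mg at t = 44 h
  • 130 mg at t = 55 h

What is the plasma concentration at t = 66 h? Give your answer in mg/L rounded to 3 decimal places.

351.301 mg/L

k = ln 2 / 18 = 0.03851 per h
Dose 1 (235 mg at t=0 h): 235·exp(−0.03851·66) = 18.505 mg/L
Dose 2 (20 mg at t=11 h): 20·exp(−0.03851·55) = 2.406 mg/L
Dose 3 (350 mg at t=22 h): 350·exp(−0.03851·44) = 64.301 mg/L
Dose 4 (370 mg at t=33 h): 370·exp(−0.03851·33) = 103.828 mg/L
Dose 5 (180 mg at t=44 h): 180·exp(−0.03851·22) = 77.152 mg/L
Dose 6 (130 mg at t=55 h): 130·exp(−0.03851·11) = 85.110 mg/L
C(66) = 18.505 + 2.406 + 64.301 + 103.828 + 77.152 + 85.110 = 351.301 mg/L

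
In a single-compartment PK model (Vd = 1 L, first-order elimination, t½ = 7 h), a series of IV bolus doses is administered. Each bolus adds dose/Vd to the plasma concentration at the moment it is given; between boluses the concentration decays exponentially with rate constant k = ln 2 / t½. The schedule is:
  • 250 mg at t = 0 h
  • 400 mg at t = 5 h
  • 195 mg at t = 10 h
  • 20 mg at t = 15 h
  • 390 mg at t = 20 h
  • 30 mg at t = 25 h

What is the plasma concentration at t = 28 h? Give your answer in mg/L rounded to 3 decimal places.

293.875 mg/L

k = ln 2 / 7 = 0.09902 per h
Dose 1 (250 mg at t=0 h): 250·exp(−0.09902·28) = 15.625 mg/L
Dose 2 (400 mg at t=5 h): 400·exp(−0.09902·23) = 41.017 mg/L
Dose 3 (195 mg at t=10 h): 195·exp(−0.09902·18) = 32.806 mg/L
Dose 4 (20 mg at t=15 h): 20·exp(−0.09902·13) = 5.520 mg/L
Dose 5 (390 mg at t=20 h): 390·exp(−0.09902·8) = 176.616 mg/L
Dose 6 (30 mg at t=25 h): 30·exp(−0.09902·3) = 22.290 mg/L
C(28) = 15.625 + 41.017 + 32.806 + 5.520 + 176.616 + 22.290 = 293.875 mg/L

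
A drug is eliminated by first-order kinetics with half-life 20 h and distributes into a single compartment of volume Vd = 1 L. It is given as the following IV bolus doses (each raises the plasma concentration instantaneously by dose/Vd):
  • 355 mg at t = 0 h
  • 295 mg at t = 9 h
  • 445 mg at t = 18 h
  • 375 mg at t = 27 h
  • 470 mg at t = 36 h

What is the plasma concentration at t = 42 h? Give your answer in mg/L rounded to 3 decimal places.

k = ln 2 / 20 = 0.03466 per h
Dose 1 (355 mg at t=0 h): 355·exp(−0.03466·42) = 82.807 mg/L
Dose 2 (295 mg at t=9 h): 295·exp(−0.03466·33) = 93.999 mg/L
Dose 3 (445 mg at t=18 h): 445·exp(−0.03466·24) = 193.698 mg/L
Dose 4 (375 mg at t=27 h): 375·exp(−0.03466·15) = 222.976 mg/L
Dose 5 (470 mg at t=36 h): 470·exp(−0.03466·6) = 381.759 mg/L
C(42) = 82.807 + 93.999 + 193.698 + 222.976 + 381.759 = 975.238 mg/L

975.238 mg/L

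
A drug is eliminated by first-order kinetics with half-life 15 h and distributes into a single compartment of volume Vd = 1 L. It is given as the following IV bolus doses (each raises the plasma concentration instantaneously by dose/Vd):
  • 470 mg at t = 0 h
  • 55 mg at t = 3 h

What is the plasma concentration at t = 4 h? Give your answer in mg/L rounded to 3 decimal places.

443.198 mg/L

k = ln 2 / 15 = 0.04621 per h
Dose 1 (470 mg at t=0 h): 470·exp(−0.04621·4) = 390.682 mg/L
Dose 2 (55 mg at t=3 h): 55·exp(−0.04621·1) = 52.516 mg/L
C(4) = 390.682 + 52.516 = 443.198 mg/L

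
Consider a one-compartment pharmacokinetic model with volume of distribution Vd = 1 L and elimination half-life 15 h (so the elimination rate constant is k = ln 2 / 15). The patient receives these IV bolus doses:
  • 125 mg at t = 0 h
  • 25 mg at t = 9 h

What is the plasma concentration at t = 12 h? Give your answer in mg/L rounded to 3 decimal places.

k = ln 2 / 15 = 0.04621 per h
Dose 1 (125 mg at t=0 h): 125·exp(−0.04621·12) = 71.794 mg/L
Dose 2 (25 mg at t=9 h): 25·exp(−0.04621·3) = 21.764 mg/L
C(12) = 71.794 + 21.764 = 93.557 mg/L

93.557 mg/L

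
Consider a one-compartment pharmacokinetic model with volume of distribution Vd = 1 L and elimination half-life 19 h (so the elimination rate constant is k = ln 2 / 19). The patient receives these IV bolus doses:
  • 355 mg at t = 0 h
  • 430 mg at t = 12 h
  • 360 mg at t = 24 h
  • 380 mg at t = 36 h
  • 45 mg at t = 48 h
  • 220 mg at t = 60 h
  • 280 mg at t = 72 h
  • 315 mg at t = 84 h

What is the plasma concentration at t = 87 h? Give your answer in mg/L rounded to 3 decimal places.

k = ln 2 / 19 = 0.03648 per h
Dose 1 (355 mg at t=0 h): 355·exp(−0.03648·87) = 14.853 mg/L
Dose 2 (430 mg at t=12 h): 430·exp(−0.03648·75) = 27.874 mg/L
Dose 3 (360 mg at t=24 h): 360·exp(−0.03648·63) = 36.154 mg/L
Dose 4 (380 mg at t=36 h): 380·exp(−0.03648·51) = 59.123 mg/L
Dose 5 (45 mg at t=48 h): 45·exp(−0.03648·39) = 10.847 mg/L
Dose 6 (220 mg at t=60 h): 220·exp(−0.03648·27) = 82.157 mg/L
Dose 7 (280 mg at t=72 h): 280·exp(−0.03648·15) = 161.995 mg/L
Dose 8 (315 mg at t=84 h): 315·exp(−0.03648·3) = 282.345 mg/L
C(87) = 14.853 + 27.874 + 36.154 + 59.123 + 10.847 + 82.157 + 161.995 + 282.345 = 675.347 mg/L

675.347 mg/L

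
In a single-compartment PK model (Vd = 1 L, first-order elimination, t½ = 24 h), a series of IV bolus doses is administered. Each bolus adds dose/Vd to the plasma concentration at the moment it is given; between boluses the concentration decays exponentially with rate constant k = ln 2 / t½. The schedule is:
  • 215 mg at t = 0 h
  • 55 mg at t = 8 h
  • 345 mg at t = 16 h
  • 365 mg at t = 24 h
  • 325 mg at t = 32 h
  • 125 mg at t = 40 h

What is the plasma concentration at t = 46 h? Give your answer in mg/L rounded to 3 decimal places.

k = ln 2 / 24 = 0.02888 per h
Dose 1 (215 mg at t=0 h): 215·exp(−0.02888·46) = 56.946 mg/L
Dose 2 (55 mg at t=8 h): 55·exp(−0.02888·38) = 18.354 mg/L
Dose 3 (345 mg at t=16 h): 345·exp(−0.02888·30) = 145.055 mg/L
Dose 4 (365 mg at t=24 h): 365·exp(−0.02888·22) = 193.352 mg/L
Dose 5 (325 mg at t=32 h): 325·exp(−0.02888·14) = 216.911 mg/L
Dose 6 (125 mg at t=40 h): 125·exp(−0.02888·6) = 105.112 mg/L
C(46) = 56.946 + 18.354 + 145.055 + 193.352 + 216.911 + 105.112 = 735.730 mg/L

735.730 mg/L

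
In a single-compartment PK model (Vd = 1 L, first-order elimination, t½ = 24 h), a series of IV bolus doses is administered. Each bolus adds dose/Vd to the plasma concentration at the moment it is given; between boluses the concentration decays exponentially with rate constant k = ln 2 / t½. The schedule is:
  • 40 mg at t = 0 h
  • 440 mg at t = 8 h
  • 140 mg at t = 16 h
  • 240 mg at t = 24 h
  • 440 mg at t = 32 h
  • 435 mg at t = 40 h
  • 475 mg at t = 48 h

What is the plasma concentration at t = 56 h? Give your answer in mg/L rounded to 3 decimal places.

1128.319 mg/L

k = ln 2 / 24 = 0.02888 per h
Dose 1 (40 mg at t=0 h): 40·exp(−0.02888·56) = 7.937 mg/L
Dose 2 (440 mg at t=8 h): 440·exp(−0.02888·48) = 110.000 mg/L
Dose 3 (140 mg at t=16 h): 140·exp(−0.02888·40) = 44.097 mg/L
Dose 4 (240 mg at t=24 h): 240·exp(−0.02888·32) = 95.244 mg/L
Dose 5 (440 mg at t=32 h): 440·exp(−0.02888·24) = 220.000 mg/L
Dose 6 (435 mg at t=40 h): 435·exp(−0.02888·16) = 274.033 mg/L
Dose 7 (475 mg at t=48 h): 475·exp(−0.02888·8) = 377.008 mg/L
C(56) = 7.937 + 110.000 + 44.097 + 95.244 + 220.000 + 274.033 + 377.008 = 1128.319 mg/L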